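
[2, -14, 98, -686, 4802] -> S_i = 2*-7^i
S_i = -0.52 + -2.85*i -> [-0.52, -3.37, -6.22, -9.07, -11.92]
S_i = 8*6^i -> [8, 48, 288, 1728, 10368]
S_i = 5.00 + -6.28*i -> [5.0, -1.28, -7.56, -13.84, -20.12]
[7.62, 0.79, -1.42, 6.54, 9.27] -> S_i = Random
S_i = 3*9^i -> [3, 27, 243, 2187, 19683]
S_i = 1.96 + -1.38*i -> [1.96, 0.58, -0.8, -2.18, -3.56]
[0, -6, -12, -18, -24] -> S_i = 0 + -6*i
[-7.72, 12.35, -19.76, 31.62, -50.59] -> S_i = -7.72*(-1.60)^i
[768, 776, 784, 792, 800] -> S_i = 768 + 8*i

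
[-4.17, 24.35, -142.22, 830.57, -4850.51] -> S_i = -4.17*(-5.84)^i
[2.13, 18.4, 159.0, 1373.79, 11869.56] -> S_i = 2.13*8.64^i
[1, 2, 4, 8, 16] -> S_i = 1*2^i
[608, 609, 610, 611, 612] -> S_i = 608 + 1*i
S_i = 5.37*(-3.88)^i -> [5.37, -20.84, 80.84, -313.67, 1217.03]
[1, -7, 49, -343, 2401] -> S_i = 1*-7^i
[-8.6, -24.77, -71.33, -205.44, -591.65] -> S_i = -8.60*2.88^i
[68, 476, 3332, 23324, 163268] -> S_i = 68*7^i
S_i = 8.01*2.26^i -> [8.01, 18.1, 40.91, 92.46, 208.96]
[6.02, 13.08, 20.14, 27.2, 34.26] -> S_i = 6.02 + 7.06*i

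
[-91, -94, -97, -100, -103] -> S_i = -91 + -3*i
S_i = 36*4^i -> [36, 144, 576, 2304, 9216]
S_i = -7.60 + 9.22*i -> [-7.6, 1.62, 10.84, 20.06, 29.28]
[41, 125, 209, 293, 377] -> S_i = 41 + 84*i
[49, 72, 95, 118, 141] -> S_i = 49 + 23*i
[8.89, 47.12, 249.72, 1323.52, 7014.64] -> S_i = 8.89*5.30^i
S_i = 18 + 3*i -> [18, 21, 24, 27, 30]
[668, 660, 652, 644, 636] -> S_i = 668 + -8*i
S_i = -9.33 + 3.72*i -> [-9.33, -5.61, -1.89, 1.83, 5.55]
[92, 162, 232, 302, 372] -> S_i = 92 + 70*i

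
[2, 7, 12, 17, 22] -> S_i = 2 + 5*i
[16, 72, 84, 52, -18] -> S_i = Random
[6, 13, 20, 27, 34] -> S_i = 6 + 7*i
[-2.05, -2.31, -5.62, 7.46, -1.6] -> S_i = Random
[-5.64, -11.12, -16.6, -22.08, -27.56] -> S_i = -5.64 + -5.48*i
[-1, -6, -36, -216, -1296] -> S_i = -1*6^i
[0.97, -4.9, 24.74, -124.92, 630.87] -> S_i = 0.97*(-5.05)^i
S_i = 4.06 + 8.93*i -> [4.06, 12.99, 21.92, 30.85, 39.78]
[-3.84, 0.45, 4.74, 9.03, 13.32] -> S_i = -3.84 + 4.29*i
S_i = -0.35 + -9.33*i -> [-0.35, -9.68, -19.01, -28.34, -37.67]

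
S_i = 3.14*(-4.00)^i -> [3.14, -12.56, 50.24, -200.96, 803.84]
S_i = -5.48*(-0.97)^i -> [-5.48, 5.32, -5.16, 5.0, -4.85]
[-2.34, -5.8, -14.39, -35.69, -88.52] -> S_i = -2.34*2.48^i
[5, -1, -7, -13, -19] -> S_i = 5 + -6*i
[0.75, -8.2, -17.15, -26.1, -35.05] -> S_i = 0.75 + -8.95*i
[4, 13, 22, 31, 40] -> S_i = 4 + 9*i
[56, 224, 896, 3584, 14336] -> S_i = 56*4^i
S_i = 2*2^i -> [2, 4, 8, 16, 32]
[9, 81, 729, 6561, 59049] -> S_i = 9*9^i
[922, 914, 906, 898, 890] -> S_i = 922 + -8*i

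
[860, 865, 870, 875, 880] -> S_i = 860 + 5*i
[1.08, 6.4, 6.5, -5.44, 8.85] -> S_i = Random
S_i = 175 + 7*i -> [175, 182, 189, 196, 203]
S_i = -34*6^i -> [-34, -204, -1224, -7344, -44064]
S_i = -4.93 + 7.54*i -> [-4.93, 2.61, 10.15, 17.69, 25.23]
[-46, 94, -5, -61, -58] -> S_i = Random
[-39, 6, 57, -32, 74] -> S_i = Random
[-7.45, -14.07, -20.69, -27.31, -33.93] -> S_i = -7.45 + -6.62*i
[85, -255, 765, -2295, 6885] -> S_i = 85*-3^i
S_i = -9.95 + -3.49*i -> [-9.95, -13.44, -16.93, -20.42, -23.91]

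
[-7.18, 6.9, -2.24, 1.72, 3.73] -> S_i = Random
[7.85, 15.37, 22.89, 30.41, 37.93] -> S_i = 7.85 + 7.52*i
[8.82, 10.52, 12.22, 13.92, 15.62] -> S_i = 8.82 + 1.70*i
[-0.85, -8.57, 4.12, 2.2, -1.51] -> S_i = Random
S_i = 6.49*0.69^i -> [6.49, 4.48, 3.09, 2.13, 1.47]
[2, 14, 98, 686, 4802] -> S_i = 2*7^i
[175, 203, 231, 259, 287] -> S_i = 175 + 28*i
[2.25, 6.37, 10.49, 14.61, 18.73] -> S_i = 2.25 + 4.12*i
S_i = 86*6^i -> [86, 516, 3096, 18576, 111456]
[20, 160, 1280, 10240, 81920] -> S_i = 20*8^i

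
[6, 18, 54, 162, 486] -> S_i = 6*3^i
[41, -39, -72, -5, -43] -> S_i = Random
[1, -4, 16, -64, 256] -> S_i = 1*-4^i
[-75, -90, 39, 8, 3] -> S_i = Random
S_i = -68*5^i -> [-68, -340, -1700, -8500, -42500]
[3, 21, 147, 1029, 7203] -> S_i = 3*7^i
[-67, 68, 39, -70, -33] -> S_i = Random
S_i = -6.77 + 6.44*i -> [-6.77, -0.33, 6.11, 12.55, 18.99]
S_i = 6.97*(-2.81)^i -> [6.97, -19.59, 55.04, -154.65, 434.57]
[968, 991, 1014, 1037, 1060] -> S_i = 968 + 23*i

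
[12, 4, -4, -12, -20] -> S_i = 12 + -8*i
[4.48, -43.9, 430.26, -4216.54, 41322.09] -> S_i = 4.48*(-9.80)^i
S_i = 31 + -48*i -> [31, -17, -65, -113, -161]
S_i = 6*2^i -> [6, 12, 24, 48, 96]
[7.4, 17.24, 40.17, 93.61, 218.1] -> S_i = 7.40*2.33^i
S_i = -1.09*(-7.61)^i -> [-1.09, 8.29, -63.12, 480.38, -3655.65]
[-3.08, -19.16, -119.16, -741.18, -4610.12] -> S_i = -3.08*6.22^i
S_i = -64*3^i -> [-64, -192, -576, -1728, -5184]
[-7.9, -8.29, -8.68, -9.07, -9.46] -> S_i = -7.90 + -0.39*i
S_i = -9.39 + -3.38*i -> [-9.39, -12.77, -16.15, -19.53, -22.91]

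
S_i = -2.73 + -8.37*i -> [-2.73, -11.1, -19.47, -27.84, -36.21]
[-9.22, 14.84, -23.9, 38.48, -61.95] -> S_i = -9.22*(-1.61)^i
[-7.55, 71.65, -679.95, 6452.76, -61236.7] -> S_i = -7.55*(-9.49)^i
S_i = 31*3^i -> [31, 93, 279, 837, 2511]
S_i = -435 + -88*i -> [-435, -523, -611, -699, -787]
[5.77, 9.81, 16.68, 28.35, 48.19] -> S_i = 5.77*1.70^i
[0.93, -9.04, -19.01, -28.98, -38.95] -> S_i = 0.93 + -9.97*i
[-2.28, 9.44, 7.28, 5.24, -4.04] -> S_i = Random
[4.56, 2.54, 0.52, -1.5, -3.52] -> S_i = 4.56 + -2.02*i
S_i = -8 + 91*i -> [-8, 83, 174, 265, 356]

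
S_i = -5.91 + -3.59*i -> [-5.91, -9.5, -13.09, -16.68, -20.27]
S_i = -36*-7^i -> [-36, 252, -1764, 12348, -86436]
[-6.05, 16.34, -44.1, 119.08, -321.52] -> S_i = -6.05*(-2.70)^i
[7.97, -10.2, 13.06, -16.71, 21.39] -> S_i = 7.97*(-1.28)^i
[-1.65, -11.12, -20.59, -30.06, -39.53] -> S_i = -1.65 + -9.47*i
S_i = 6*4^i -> [6, 24, 96, 384, 1536]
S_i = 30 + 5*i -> [30, 35, 40, 45, 50]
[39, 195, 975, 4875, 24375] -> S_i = 39*5^i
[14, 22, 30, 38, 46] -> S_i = 14 + 8*i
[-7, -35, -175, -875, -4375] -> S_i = -7*5^i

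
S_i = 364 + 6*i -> [364, 370, 376, 382, 388]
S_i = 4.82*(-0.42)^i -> [4.82, -2.02, 0.85, -0.36, 0.15]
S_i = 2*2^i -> [2, 4, 8, 16, 32]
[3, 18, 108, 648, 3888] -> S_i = 3*6^i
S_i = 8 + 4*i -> [8, 12, 16, 20, 24]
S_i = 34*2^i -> [34, 68, 136, 272, 544]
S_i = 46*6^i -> [46, 276, 1656, 9936, 59616]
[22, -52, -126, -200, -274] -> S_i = 22 + -74*i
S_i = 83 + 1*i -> [83, 84, 85, 86, 87]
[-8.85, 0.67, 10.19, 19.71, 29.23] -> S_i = -8.85 + 9.52*i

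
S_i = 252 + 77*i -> [252, 329, 406, 483, 560]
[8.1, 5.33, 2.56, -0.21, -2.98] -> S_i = 8.10 + -2.77*i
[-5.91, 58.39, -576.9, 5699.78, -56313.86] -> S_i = -5.91*(-9.88)^i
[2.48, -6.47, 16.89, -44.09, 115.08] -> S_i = 2.48*(-2.61)^i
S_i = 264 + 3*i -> [264, 267, 270, 273, 276]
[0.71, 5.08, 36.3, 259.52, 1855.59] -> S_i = 0.71*7.15^i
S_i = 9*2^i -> [9, 18, 36, 72, 144]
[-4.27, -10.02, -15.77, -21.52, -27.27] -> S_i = -4.27 + -5.75*i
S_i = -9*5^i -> [-9, -45, -225, -1125, -5625]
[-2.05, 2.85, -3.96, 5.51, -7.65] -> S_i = -2.05*(-1.39)^i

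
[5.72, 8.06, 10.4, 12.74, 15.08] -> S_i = 5.72 + 2.34*i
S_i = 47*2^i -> [47, 94, 188, 376, 752]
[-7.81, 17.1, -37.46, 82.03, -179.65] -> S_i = -7.81*(-2.19)^i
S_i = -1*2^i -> [-1, -2, -4, -8, -16]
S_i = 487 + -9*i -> [487, 478, 469, 460, 451]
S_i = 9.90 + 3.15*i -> [9.9, 13.05, 16.2, 19.35, 22.5]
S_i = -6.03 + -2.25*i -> [-6.03, -8.28, -10.53, -12.78, -15.03]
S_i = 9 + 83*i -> [9, 92, 175, 258, 341]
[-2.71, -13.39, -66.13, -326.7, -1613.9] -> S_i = -2.71*4.94^i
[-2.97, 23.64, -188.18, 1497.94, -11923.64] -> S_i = -2.97*(-7.96)^i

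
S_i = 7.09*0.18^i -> [7.09, 1.28, 0.23, 0.04, 0.01]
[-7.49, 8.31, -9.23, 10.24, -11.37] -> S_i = -7.49*(-1.11)^i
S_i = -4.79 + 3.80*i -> [-4.79, -0.99, 2.81, 6.61, 10.41]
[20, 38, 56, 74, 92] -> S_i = 20 + 18*i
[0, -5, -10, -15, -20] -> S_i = 0 + -5*i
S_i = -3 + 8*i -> [-3, 5, 13, 21, 29]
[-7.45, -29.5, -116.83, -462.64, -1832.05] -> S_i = -7.45*3.96^i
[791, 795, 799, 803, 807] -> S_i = 791 + 4*i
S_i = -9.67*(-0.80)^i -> [-9.67, 7.74, -6.19, 4.95, -3.96]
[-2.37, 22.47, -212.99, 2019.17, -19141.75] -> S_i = -2.37*(-9.48)^i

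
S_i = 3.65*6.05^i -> [3.65, 22.08, 133.6, 808.27, 4890.06]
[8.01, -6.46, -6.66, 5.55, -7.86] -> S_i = Random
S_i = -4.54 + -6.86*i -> [-4.54, -11.4, -18.26, -25.12, -31.98]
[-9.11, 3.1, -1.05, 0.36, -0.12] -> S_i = -9.11*(-0.34)^i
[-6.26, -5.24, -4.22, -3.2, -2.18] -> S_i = -6.26 + 1.02*i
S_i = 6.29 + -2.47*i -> [6.29, 3.82, 1.35, -1.12, -3.59]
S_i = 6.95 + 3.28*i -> [6.95, 10.23, 13.51, 16.79, 20.07]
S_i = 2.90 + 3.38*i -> [2.9, 6.28, 9.66, 13.04, 16.42]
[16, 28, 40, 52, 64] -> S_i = 16 + 12*i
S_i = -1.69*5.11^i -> [-1.69, -8.64, -44.13, -225.5, -1152.31]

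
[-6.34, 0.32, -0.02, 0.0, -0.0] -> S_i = -6.34*(-0.05)^i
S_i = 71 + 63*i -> [71, 134, 197, 260, 323]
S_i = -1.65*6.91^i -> [-1.65, -11.4, -78.78, -544.4, -3761.8]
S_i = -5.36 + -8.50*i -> [-5.36, -13.86, -22.36, -30.86, -39.36]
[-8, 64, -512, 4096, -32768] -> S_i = -8*-8^i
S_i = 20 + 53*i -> [20, 73, 126, 179, 232]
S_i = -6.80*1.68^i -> [-6.8, -11.42, -19.19, -32.24, -54.17]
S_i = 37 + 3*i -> [37, 40, 43, 46, 49]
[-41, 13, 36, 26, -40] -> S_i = Random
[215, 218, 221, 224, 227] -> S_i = 215 + 3*i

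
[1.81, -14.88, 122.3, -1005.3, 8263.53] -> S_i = 1.81*(-8.22)^i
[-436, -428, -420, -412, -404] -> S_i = -436 + 8*i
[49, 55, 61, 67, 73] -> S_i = 49 + 6*i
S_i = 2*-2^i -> [2, -4, 8, -16, 32]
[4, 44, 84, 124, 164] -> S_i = 4 + 40*i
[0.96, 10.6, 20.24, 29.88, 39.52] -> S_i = 0.96 + 9.64*i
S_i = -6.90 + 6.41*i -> [-6.9, -0.49, 5.92, 12.33, 18.74]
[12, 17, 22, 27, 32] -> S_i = 12 + 5*i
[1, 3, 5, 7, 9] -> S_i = 1 + 2*i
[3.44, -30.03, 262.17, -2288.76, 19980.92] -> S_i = 3.44*(-8.73)^i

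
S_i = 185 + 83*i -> [185, 268, 351, 434, 517]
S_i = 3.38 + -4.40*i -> [3.38, -1.02, -5.42, -9.82, -14.22]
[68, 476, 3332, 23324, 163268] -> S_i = 68*7^i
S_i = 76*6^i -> [76, 456, 2736, 16416, 98496]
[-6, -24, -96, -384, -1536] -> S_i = -6*4^i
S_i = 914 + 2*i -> [914, 916, 918, 920, 922]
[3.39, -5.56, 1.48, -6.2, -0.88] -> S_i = Random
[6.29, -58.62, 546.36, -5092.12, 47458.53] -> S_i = 6.29*(-9.32)^i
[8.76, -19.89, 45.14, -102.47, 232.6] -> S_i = 8.76*(-2.27)^i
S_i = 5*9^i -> [5, 45, 405, 3645, 32805]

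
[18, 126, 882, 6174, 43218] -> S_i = 18*7^i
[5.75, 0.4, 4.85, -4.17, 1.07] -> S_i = Random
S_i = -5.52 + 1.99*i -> [-5.52, -3.53, -1.54, 0.45, 2.44]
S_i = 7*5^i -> [7, 35, 175, 875, 4375]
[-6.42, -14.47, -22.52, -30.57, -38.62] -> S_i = -6.42 + -8.05*i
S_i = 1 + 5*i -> [1, 6, 11, 16, 21]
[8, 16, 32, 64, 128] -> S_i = 8*2^i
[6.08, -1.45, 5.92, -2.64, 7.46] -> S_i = Random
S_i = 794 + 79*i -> [794, 873, 952, 1031, 1110]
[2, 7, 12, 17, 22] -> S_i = 2 + 5*i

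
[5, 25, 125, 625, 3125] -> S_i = 5*5^i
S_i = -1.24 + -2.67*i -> [-1.24, -3.91, -6.58, -9.25, -11.92]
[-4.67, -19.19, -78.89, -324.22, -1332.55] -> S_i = -4.67*4.11^i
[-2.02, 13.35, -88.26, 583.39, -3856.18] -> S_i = -2.02*(-6.61)^i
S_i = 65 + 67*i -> [65, 132, 199, 266, 333]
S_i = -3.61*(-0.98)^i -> [-3.61, 3.54, -3.47, 3.4, -3.33]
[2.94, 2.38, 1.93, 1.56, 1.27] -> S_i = 2.94*0.81^i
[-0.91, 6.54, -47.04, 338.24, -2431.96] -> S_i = -0.91*(-7.19)^i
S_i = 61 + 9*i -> [61, 70, 79, 88, 97]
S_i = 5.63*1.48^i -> [5.63, 8.33, 12.33, 18.25, 27.01]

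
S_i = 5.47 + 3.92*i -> [5.47, 9.39, 13.31, 17.23, 21.15]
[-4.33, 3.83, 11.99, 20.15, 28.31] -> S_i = -4.33 + 8.16*i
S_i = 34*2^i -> [34, 68, 136, 272, 544]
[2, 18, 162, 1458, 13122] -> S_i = 2*9^i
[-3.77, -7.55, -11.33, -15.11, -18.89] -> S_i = -3.77 + -3.78*i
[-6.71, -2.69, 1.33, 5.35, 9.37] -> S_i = -6.71 + 4.02*i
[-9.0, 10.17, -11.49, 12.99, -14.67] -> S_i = -9.00*(-1.13)^i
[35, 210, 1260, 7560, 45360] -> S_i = 35*6^i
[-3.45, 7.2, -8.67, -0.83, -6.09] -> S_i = Random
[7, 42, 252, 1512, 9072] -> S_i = 7*6^i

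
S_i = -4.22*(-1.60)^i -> [-4.22, 6.75, -10.8, 17.29, -27.66]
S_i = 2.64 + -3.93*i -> [2.64, -1.29, -5.22, -9.15, -13.08]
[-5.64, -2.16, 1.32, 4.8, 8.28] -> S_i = -5.64 + 3.48*i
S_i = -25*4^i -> [-25, -100, -400, -1600, -6400]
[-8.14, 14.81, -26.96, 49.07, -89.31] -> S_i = -8.14*(-1.82)^i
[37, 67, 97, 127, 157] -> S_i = 37 + 30*i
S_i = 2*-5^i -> [2, -10, 50, -250, 1250]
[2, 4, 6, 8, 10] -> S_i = 2 + 2*i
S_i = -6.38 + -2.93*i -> [-6.38, -9.31, -12.24, -15.17, -18.1]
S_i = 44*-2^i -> [44, -88, 176, -352, 704]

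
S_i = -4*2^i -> [-4, -8, -16, -32, -64]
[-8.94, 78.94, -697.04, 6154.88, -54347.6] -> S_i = -8.94*(-8.83)^i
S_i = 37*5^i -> [37, 185, 925, 4625, 23125]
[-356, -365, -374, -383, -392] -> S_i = -356 + -9*i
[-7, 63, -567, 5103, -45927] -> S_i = -7*-9^i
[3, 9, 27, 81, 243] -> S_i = 3*3^i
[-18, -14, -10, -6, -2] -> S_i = -18 + 4*i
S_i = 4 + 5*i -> [4, 9, 14, 19, 24]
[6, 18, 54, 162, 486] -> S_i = 6*3^i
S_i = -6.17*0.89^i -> [-6.17, -5.49, -4.89, -4.35, -3.87]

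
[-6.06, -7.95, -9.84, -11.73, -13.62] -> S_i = -6.06 + -1.89*i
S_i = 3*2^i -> [3, 6, 12, 24, 48]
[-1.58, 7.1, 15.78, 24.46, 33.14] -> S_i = -1.58 + 8.68*i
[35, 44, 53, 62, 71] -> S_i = 35 + 9*i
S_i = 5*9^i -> [5, 45, 405, 3645, 32805]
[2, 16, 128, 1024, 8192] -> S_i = 2*8^i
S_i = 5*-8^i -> [5, -40, 320, -2560, 20480]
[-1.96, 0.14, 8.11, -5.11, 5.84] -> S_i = Random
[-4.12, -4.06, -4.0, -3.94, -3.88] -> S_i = -4.12 + 0.06*i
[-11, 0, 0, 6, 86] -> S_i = Random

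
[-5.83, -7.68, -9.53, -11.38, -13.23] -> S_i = -5.83 + -1.85*i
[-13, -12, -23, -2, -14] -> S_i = Random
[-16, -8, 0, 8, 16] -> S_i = -16 + 8*i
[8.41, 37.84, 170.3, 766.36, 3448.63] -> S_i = 8.41*4.50^i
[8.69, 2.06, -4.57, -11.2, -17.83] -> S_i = 8.69 + -6.63*i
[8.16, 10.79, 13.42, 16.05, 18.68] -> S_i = 8.16 + 2.63*i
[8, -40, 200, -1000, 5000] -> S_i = 8*-5^i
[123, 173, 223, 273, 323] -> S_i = 123 + 50*i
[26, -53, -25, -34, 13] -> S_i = Random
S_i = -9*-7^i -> [-9, 63, -441, 3087, -21609]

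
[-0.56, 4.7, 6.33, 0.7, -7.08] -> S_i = Random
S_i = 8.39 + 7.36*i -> [8.39, 15.75, 23.11, 30.47, 37.83]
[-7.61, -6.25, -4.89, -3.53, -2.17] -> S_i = -7.61 + 1.36*i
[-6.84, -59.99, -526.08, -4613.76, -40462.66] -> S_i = -6.84*8.77^i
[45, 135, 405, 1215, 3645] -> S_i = 45*3^i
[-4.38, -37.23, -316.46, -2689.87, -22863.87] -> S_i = -4.38*8.50^i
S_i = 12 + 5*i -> [12, 17, 22, 27, 32]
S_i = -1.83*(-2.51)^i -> [-1.83, 4.59, -11.53, 28.94, -72.64]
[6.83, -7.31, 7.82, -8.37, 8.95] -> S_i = 6.83*(-1.07)^i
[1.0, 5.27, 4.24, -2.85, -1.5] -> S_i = Random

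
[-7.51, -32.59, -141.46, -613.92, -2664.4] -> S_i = -7.51*4.34^i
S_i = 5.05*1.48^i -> [5.05, 7.47, 11.06, 16.37, 24.23]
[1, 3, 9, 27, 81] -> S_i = 1*3^i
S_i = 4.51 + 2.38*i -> [4.51, 6.89, 9.27, 11.65, 14.03]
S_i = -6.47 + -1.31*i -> [-6.47, -7.78, -9.09, -10.4, -11.71]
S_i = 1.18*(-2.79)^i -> [1.18, -3.29, 9.19, -25.63, 71.5]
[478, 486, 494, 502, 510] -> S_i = 478 + 8*i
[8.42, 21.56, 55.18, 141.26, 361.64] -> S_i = 8.42*2.56^i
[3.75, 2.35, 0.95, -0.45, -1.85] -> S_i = 3.75 + -1.40*i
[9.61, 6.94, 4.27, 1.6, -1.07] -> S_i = 9.61 + -2.67*i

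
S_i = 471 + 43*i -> [471, 514, 557, 600, 643]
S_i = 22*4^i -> [22, 88, 352, 1408, 5632]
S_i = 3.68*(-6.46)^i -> [3.68, -23.77, 153.57, -992.08, 6408.82]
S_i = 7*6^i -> [7, 42, 252, 1512, 9072]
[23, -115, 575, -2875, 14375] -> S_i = 23*-5^i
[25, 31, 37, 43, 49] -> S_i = 25 + 6*i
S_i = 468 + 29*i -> [468, 497, 526, 555, 584]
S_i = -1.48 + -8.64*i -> [-1.48, -10.12, -18.76, -27.4, -36.04]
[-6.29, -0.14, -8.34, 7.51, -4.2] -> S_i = Random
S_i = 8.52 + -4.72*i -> [8.52, 3.8, -0.92, -5.64, -10.36]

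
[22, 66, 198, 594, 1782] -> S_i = 22*3^i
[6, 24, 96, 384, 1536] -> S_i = 6*4^i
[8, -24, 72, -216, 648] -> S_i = 8*-3^i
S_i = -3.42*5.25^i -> [-3.42, -17.95, -94.26, -494.88, -2598.14]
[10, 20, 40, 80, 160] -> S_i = 10*2^i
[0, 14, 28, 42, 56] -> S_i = 0 + 14*i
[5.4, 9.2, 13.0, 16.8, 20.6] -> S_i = 5.40 + 3.80*i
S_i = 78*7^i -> [78, 546, 3822, 26754, 187278]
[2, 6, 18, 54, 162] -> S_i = 2*3^i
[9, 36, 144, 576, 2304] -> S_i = 9*4^i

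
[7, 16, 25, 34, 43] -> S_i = 7 + 9*i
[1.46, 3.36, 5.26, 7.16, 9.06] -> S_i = 1.46 + 1.90*i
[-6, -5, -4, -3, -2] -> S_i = -6 + 1*i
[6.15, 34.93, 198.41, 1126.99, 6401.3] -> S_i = 6.15*5.68^i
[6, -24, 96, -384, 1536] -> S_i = 6*-4^i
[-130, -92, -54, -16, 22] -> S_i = -130 + 38*i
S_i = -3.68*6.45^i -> [-3.68, -23.74, -153.1, -987.48, -6369.23]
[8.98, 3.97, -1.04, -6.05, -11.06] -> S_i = 8.98 + -5.01*i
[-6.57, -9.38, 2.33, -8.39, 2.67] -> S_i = Random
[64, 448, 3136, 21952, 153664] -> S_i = 64*7^i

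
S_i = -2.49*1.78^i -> [-2.49, -4.43, -7.89, -14.04, -25.0]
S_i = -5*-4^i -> [-5, 20, -80, 320, -1280]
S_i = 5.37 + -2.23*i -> [5.37, 3.14, 0.91, -1.32, -3.55]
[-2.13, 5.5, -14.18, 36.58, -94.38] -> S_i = -2.13*(-2.58)^i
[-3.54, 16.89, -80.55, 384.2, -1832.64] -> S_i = -3.54*(-4.77)^i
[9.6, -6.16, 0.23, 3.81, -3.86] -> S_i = Random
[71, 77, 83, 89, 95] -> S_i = 71 + 6*i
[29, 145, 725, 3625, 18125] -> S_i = 29*5^i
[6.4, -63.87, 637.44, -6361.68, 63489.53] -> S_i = 6.40*(-9.98)^i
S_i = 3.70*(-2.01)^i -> [3.7, -7.44, 14.95, -30.05, 60.39]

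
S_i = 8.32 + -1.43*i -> [8.32, 6.89, 5.46, 4.03, 2.6]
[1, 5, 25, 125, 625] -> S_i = 1*5^i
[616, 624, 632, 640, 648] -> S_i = 616 + 8*i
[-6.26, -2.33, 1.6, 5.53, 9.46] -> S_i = -6.26 + 3.93*i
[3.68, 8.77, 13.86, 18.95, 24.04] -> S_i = 3.68 + 5.09*i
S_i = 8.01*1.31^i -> [8.01, 10.49, 13.75, 18.01, 23.59]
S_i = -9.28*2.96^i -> [-9.28, -27.47, -81.31, -240.67, -712.39]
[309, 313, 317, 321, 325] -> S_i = 309 + 4*i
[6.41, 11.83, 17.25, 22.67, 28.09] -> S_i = 6.41 + 5.42*i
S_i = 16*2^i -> [16, 32, 64, 128, 256]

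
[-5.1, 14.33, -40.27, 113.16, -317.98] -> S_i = -5.10*(-2.81)^i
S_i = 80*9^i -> [80, 720, 6480, 58320, 524880]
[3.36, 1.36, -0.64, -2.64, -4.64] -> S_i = 3.36 + -2.00*i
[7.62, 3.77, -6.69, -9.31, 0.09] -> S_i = Random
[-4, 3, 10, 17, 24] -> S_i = -4 + 7*i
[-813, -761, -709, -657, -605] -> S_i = -813 + 52*i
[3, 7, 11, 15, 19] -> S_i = 3 + 4*i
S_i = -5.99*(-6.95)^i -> [-5.99, 41.63, -289.33, 2010.86, -13975.46]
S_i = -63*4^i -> [-63, -252, -1008, -4032, -16128]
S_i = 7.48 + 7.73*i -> [7.48, 15.21, 22.94, 30.67, 38.4]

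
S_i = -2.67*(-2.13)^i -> [-2.67, 5.69, -12.11, 25.8, -54.96]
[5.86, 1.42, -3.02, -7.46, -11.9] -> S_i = 5.86 + -4.44*i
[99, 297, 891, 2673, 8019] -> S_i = 99*3^i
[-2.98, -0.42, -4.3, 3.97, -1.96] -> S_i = Random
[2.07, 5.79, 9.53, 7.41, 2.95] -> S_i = Random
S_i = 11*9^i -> [11, 99, 891, 8019, 72171]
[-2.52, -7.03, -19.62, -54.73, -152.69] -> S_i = -2.52*2.79^i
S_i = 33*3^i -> [33, 99, 297, 891, 2673]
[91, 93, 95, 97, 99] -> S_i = 91 + 2*i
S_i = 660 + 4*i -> [660, 664, 668, 672, 676]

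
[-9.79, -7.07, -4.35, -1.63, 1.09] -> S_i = -9.79 + 2.72*i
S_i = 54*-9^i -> [54, -486, 4374, -39366, 354294]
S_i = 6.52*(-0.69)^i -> [6.52, -4.5, 3.1, -2.14, 1.48]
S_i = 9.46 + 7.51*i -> [9.46, 16.97, 24.48, 31.99, 39.5]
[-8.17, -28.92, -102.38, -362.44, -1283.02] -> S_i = -8.17*3.54^i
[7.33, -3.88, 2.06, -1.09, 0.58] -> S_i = 7.33*(-0.53)^i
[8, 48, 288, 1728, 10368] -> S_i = 8*6^i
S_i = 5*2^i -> [5, 10, 20, 40, 80]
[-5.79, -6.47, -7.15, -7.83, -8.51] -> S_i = -5.79 + -0.68*i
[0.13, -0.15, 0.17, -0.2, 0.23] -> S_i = 0.13*(-1.15)^i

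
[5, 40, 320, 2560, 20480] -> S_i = 5*8^i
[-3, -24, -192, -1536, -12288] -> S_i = -3*8^i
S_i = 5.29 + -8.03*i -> [5.29, -2.74, -10.77, -18.8, -26.83]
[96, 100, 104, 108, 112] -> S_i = 96 + 4*i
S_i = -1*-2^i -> [-1, 2, -4, 8, -16]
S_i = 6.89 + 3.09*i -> [6.89, 9.98, 13.07, 16.16, 19.25]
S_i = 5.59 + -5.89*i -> [5.59, -0.3, -6.19, -12.08, -17.97]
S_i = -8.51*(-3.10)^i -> [-8.51, 26.38, -81.78, 253.52, -785.92]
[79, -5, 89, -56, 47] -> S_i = Random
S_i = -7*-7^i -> [-7, 49, -343, 2401, -16807]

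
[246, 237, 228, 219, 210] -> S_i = 246 + -9*i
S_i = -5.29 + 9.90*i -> [-5.29, 4.61, 14.51, 24.41, 34.31]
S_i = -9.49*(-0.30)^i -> [-9.49, 2.85, -0.85, 0.26, -0.08]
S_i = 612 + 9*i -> [612, 621, 630, 639, 648]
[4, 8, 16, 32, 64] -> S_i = 4*2^i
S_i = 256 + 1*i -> [256, 257, 258, 259, 260]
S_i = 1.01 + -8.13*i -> [1.01, -7.12, -15.25, -23.38, -31.51]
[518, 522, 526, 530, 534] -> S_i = 518 + 4*i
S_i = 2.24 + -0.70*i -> [2.24, 1.54, 0.84, 0.14, -0.56]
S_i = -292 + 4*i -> [-292, -288, -284, -280, -276]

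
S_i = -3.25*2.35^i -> [-3.25, -7.64, -17.95, -42.18, -99.12]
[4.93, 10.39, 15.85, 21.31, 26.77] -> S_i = 4.93 + 5.46*i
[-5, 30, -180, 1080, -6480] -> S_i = -5*-6^i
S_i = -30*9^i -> [-30, -270, -2430, -21870, -196830]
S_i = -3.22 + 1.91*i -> [-3.22, -1.31, 0.6, 2.51, 4.42]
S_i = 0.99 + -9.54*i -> [0.99, -8.55, -18.09, -27.63, -37.17]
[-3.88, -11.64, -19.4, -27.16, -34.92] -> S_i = -3.88 + -7.76*i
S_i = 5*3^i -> [5, 15, 45, 135, 405]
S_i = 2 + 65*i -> [2, 67, 132, 197, 262]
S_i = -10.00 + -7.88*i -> [-10.0, -17.88, -25.76, -33.64, -41.52]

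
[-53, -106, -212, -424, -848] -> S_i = -53*2^i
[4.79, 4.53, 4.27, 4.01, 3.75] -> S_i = 4.79 + -0.26*i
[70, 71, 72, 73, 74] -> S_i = 70 + 1*i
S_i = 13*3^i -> [13, 39, 117, 351, 1053]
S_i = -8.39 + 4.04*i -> [-8.39, -4.35, -0.31, 3.73, 7.77]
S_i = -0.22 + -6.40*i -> [-0.22, -6.62, -13.02, -19.42, -25.82]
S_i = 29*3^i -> [29, 87, 261, 783, 2349]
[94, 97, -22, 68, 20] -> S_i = Random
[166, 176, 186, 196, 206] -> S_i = 166 + 10*i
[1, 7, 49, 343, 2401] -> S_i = 1*7^i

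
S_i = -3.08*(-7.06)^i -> [-3.08, 21.74, -153.52, 1083.84, -7651.9]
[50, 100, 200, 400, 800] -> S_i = 50*2^i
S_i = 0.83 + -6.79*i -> [0.83, -5.96, -12.75, -19.54, -26.33]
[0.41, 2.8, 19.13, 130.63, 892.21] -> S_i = 0.41*6.83^i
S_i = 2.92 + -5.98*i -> [2.92, -3.06, -9.04, -15.02, -21.0]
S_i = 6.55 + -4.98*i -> [6.55, 1.57, -3.41, -8.39, -13.37]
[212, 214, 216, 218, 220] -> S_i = 212 + 2*i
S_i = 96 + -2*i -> [96, 94, 92, 90, 88]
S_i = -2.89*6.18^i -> [-2.89, -17.86, -110.38, -682.12, -4215.53]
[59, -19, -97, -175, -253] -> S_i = 59 + -78*i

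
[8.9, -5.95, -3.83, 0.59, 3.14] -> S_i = Random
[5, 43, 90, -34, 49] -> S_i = Random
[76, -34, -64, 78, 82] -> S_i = Random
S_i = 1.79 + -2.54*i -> [1.79, -0.75, -3.29, -5.83, -8.37]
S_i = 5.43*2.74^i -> [5.43, 14.88, 40.77, 111.7, 306.06]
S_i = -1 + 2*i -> [-1, 1, 3, 5, 7]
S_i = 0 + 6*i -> [0, 6, 12, 18, 24]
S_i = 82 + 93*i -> [82, 175, 268, 361, 454]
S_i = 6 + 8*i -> [6, 14, 22, 30, 38]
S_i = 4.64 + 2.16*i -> [4.64, 6.8, 8.96, 11.12, 13.28]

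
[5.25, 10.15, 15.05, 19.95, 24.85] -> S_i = 5.25 + 4.90*i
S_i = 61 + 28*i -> [61, 89, 117, 145, 173]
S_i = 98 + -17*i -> [98, 81, 64, 47, 30]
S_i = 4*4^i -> [4, 16, 64, 256, 1024]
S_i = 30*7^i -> [30, 210, 1470, 10290, 72030]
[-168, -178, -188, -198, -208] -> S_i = -168 + -10*i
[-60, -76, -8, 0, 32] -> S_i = Random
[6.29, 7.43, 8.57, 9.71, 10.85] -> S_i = 6.29 + 1.14*i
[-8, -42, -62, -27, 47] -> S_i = Random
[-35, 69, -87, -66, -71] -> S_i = Random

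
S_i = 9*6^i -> [9, 54, 324, 1944, 11664]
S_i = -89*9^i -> [-89, -801, -7209, -64881, -583929]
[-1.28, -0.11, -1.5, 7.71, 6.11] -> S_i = Random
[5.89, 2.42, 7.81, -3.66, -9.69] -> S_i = Random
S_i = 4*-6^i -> [4, -24, 144, -864, 5184]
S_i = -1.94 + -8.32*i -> [-1.94, -10.26, -18.58, -26.9, -35.22]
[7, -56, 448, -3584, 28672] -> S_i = 7*-8^i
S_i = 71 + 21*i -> [71, 92, 113, 134, 155]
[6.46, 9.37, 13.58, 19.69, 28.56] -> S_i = 6.46*1.45^i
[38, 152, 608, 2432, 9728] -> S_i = 38*4^i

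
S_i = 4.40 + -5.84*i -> [4.4, -1.44, -7.28, -13.12, -18.96]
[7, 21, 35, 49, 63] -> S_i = 7 + 14*i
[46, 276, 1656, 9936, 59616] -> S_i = 46*6^i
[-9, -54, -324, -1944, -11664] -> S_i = -9*6^i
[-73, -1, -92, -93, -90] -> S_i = Random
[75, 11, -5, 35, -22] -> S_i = Random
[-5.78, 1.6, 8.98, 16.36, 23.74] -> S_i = -5.78 + 7.38*i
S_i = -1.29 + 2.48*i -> [-1.29, 1.19, 3.67, 6.15, 8.63]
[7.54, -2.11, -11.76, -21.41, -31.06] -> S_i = 7.54 + -9.65*i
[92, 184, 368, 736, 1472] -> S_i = 92*2^i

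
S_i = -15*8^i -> [-15, -120, -960, -7680, -61440]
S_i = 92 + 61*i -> [92, 153, 214, 275, 336]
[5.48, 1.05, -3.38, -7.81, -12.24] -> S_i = 5.48 + -4.43*i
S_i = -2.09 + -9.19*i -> [-2.09, -11.28, -20.47, -29.66, -38.85]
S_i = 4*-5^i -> [4, -20, 100, -500, 2500]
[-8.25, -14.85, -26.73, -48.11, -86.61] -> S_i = -8.25*1.80^i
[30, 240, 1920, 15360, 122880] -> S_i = 30*8^i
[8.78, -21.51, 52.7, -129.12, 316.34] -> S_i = 8.78*(-2.45)^i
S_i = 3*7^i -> [3, 21, 147, 1029, 7203]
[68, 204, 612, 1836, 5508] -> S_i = 68*3^i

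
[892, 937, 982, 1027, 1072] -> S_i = 892 + 45*i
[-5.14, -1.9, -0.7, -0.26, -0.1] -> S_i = -5.14*0.37^i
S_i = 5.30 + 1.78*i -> [5.3, 7.08, 8.86, 10.64, 12.42]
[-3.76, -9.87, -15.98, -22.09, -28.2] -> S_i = -3.76 + -6.11*i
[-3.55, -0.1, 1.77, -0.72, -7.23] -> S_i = Random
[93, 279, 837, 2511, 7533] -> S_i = 93*3^i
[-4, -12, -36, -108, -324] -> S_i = -4*3^i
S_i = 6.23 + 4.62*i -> [6.23, 10.85, 15.47, 20.09, 24.71]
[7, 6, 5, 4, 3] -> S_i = 7 + -1*i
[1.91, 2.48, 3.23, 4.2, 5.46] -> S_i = 1.91*1.30^i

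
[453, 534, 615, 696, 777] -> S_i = 453 + 81*i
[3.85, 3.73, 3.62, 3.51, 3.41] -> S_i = 3.85*0.97^i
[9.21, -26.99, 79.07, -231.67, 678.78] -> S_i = 9.21*(-2.93)^i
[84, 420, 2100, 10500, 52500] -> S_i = 84*5^i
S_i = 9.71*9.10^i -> [9.71, 88.36, 804.09, 7317.17, 66586.29]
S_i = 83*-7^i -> [83, -581, 4067, -28469, 199283]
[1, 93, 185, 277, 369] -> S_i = 1 + 92*i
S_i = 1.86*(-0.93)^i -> [1.86, -1.73, 1.61, -1.5, 1.39]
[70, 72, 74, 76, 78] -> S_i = 70 + 2*i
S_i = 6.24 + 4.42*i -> [6.24, 10.66, 15.08, 19.5, 23.92]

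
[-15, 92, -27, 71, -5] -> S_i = Random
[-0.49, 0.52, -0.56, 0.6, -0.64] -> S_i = -0.49*(-1.07)^i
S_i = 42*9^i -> [42, 378, 3402, 30618, 275562]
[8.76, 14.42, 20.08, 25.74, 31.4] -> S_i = 8.76 + 5.66*i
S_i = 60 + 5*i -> [60, 65, 70, 75, 80]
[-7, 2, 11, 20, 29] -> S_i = -7 + 9*i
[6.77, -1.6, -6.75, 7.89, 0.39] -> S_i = Random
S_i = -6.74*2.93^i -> [-6.74, -19.75, -57.86, -169.54, -496.74]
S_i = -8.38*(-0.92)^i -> [-8.38, 7.71, -7.09, 6.53, -6.0]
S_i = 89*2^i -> [89, 178, 356, 712, 1424]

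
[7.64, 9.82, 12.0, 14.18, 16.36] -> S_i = 7.64 + 2.18*i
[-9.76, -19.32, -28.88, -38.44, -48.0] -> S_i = -9.76 + -9.56*i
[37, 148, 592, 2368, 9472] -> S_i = 37*4^i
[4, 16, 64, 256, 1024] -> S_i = 4*4^i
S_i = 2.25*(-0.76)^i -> [2.25, -1.71, 1.3, -0.99, 0.75]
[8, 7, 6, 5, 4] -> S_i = 8 + -1*i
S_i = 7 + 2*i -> [7, 9, 11, 13, 15]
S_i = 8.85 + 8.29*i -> [8.85, 17.14, 25.43, 33.72, 42.01]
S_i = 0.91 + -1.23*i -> [0.91, -0.32, -1.55, -2.78, -4.01]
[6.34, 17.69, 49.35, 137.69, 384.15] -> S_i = 6.34*2.79^i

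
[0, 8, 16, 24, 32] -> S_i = 0 + 8*i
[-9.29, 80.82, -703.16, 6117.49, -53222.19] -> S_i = -9.29*(-8.70)^i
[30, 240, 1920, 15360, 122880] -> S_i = 30*8^i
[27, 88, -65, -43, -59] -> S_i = Random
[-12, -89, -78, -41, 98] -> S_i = Random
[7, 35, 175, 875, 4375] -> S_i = 7*5^i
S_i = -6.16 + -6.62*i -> [-6.16, -12.78, -19.4, -26.02, -32.64]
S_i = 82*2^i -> [82, 164, 328, 656, 1312]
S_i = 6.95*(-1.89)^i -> [6.95, -13.14, 24.83, -46.92, 88.68]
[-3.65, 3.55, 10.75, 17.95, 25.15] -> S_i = -3.65 + 7.20*i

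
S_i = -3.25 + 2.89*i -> [-3.25, -0.36, 2.53, 5.42, 8.31]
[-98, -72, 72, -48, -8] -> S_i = Random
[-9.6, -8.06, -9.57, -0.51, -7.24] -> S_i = Random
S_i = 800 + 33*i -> [800, 833, 866, 899, 932]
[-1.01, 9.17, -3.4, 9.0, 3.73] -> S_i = Random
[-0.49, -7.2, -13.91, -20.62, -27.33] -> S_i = -0.49 + -6.71*i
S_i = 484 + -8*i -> [484, 476, 468, 460, 452]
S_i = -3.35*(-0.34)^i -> [-3.35, 1.14, -0.39, 0.13, -0.04]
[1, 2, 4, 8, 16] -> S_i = 1*2^i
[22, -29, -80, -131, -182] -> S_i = 22 + -51*i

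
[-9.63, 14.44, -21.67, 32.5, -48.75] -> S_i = -9.63*(-1.50)^i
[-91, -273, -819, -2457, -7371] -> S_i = -91*3^i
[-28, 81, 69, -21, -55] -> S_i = Random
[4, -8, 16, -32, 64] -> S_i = 4*-2^i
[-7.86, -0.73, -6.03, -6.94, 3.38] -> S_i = Random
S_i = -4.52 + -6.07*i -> [-4.52, -10.59, -16.66, -22.73, -28.8]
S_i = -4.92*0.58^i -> [-4.92, -2.85, -1.66, -0.96, -0.56]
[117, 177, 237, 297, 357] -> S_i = 117 + 60*i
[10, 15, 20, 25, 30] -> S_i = 10 + 5*i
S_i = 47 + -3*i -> [47, 44, 41, 38, 35]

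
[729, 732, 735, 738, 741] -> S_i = 729 + 3*i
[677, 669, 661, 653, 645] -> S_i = 677 + -8*i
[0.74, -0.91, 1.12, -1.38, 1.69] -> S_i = 0.74*(-1.23)^i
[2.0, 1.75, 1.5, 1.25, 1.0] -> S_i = 2.00 + -0.25*i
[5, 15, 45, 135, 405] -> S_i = 5*3^i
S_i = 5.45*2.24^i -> [5.45, 12.21, 27.35, 61.25, 137.21]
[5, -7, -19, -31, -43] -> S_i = 5 + -12*i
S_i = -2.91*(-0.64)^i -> [-2.91, 1.86, -1.19, 0.76, -0.49]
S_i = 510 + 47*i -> [510, 557, 604, 651, 698]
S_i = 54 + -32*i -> [54, 22, -10, -42, -74]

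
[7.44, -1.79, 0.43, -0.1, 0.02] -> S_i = 7.44*(-0.24)^i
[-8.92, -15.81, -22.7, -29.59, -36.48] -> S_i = -8.92 + -6.89*i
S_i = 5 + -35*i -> [5, -30, -65, -100, -135]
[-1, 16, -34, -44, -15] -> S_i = Random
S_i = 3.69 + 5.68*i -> [3.69, 9.37, 15.05, 20.73, 26.41]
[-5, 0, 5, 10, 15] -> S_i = -5 + 5*i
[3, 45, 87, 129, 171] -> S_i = 3 + 42*i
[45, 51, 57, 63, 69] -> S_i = 45 + 6*i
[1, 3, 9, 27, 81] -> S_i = 1*3^i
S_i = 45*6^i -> [45, 270, 1620, 9720, 58320]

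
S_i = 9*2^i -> [9, 18, 36, 72, 144]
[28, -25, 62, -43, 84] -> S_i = Random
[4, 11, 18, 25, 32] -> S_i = 4 + 7*i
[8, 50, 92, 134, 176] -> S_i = 8 + 42*i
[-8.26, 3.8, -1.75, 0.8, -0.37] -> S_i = -8.26*(-0.46)^i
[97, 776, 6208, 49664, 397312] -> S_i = 97*8^i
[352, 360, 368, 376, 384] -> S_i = 352 + 8*i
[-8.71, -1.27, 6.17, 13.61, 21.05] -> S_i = -8.71 + 7.44*i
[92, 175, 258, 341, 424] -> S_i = 92 + 83*i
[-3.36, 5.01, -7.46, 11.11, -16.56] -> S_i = -3.36*(-1.49)^i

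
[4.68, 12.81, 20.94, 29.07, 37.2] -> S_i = 4.68 + 8.13*i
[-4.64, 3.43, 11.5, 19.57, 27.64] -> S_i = -4.64 + 8.07*i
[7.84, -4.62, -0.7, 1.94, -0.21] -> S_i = Random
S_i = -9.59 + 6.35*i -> [-9.59, -3.24, 3.11, 9.46, 15.81]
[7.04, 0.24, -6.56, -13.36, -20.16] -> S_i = 7.04 + -6.80*i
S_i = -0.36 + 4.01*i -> [-0.36, 3.65, 7.66, 11.67, 15.68]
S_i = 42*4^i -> [42, 168, 672, 2688, 10752]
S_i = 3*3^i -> [3, 9, 27, 81, 243]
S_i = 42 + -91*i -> [42, -49, -140, -231, -322]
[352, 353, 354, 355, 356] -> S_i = 352 + 1*i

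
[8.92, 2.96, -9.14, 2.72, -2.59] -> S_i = Random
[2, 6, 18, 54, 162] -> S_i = 2*3^i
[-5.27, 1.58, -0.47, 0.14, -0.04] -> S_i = -5.27*(-0.30)^i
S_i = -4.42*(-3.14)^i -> [-4.42, 13.88, -43.58, 136.84, -429.68]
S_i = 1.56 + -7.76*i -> [1.56, -6.2, -13.96, -21.72, -29.48]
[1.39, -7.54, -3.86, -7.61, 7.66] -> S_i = Random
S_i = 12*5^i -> [12, 60, 300, 1500, 7500]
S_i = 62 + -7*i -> [62, 55, 48, 41, 34]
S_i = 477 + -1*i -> [477, 476, 475, 474, 473]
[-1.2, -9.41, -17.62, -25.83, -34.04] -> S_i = -1.20 + -8.21*i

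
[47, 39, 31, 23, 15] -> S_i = 47 + -8*i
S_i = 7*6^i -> [7, 42, 252, 1512, 9072]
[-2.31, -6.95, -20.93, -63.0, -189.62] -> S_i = -2.31*3.01^i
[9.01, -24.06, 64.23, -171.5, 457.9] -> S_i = 9.01*(-2.67)^i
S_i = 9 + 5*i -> [9, 14, 19, 24, 29]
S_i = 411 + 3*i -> [411, 414, 417, 420, 423]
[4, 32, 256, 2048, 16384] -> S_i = 4*8^i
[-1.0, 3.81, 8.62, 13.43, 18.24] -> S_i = -1.00 + 4.81*i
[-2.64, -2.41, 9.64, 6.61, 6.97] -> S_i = Random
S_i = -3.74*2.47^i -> [-3.74, -9.24, -22.82, -56.36, -139.21]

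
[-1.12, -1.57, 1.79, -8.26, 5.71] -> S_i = Random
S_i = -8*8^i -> [-8, -64, -512, -4096, -32768]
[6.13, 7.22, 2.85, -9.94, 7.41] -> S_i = Random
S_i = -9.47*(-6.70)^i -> [-9.47, 63.45, -425.11, 2848.23, -19083.11]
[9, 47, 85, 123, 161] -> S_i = 9 + 38*i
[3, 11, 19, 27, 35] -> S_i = 3 + 8*i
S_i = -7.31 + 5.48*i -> [-7.31, -1.83, 3.65, 9.13, 14.61]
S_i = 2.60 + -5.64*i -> [2.6, -3.04, -8.68, -14.32, -19.96]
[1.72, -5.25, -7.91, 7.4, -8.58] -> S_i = Random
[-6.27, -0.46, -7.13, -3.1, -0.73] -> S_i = Random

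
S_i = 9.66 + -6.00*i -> [9.66, 3.66, -2.34, -8.34, -14.34]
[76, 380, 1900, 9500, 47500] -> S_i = 76*5^i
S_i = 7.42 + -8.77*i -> [7.42, -1.35, -10.12, -18.89, -27.66]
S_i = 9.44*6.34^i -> [9.44, 59.85, 379.45, 2405.69, 15252.08]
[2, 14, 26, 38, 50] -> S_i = 2 + 12*i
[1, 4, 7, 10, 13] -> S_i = 1 + 3*i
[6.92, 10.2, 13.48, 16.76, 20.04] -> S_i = 6.92 + 3.28*i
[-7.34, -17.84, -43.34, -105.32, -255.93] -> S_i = -7.34*2.43^i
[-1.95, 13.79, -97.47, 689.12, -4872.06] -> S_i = -1.95*(-7.07)^i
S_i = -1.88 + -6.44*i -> [-1.88, -8.32, -14.76, -21.2, -27.64]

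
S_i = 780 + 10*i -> [780, 790, 800, 810, 820]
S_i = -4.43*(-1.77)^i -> [-4.43, 7.84, -13.88, 24.57, -43.48]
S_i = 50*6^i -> [50, 300, 1800, 10800, 64800]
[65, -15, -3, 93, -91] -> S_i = Random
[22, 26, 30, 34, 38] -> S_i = 22 + 4*i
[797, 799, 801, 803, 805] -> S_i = 797 + 2*i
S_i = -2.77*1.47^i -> [-2.77, -4.07, -5.99, -8.8, -12.93]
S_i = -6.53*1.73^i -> [-6.53, -11.3, -19.54, -33.81, -58.49]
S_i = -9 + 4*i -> [-9, -5, -1, 3, 7]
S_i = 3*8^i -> [3, 24, 192, 1536, 12288]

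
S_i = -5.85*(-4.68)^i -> [-5.85, 27.38, -128.13, 599.64, -2806.33]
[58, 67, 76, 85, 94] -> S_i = 58 + 9*i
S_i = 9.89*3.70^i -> [9.89, 36.59, 135.39, 500.96, 1853.55]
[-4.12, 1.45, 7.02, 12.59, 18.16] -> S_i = -4.12 + 5.57*i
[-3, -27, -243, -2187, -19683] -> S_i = -3*9^i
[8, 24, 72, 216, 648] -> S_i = 8*3^i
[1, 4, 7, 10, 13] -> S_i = 1 + 3*i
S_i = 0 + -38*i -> [0, -38, -76, -114, -152]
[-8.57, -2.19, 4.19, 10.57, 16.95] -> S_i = -8.57 + 6.38*i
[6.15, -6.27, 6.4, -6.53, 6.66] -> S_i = 6.15*(-1.02)^i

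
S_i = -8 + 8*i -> [-8, 0, 8, 16, 24]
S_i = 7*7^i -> [7, 49, 343, 2401, 16807]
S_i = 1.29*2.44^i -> [1.29, 3.15, 7.68, 18.74, 45.72]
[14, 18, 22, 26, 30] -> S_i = 14 + 4*i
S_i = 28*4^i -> [28, 112, 448, 1792, 7168]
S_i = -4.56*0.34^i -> [-4.56, -1.55, -0.53, -0.18, -0.06]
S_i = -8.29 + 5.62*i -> [-8.29, -2.67, 2.95, 8.57, 14.19]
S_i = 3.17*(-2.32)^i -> [3.17, -7.35, 17.06, -39.58, 91.84]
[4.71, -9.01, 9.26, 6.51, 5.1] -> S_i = Random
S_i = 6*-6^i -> [6, -36, 216, -1296, 7776]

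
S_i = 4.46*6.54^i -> [4.46, 29.17, 190.76, 1247.58, 8159.17]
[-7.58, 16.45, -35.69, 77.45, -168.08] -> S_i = -7.58*(-2.17)^i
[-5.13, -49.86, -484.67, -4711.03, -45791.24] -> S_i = -5.13*9.72^i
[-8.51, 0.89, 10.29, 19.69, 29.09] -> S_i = -8.51 + 9.40*i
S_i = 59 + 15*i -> [59, 74, 89, 104, 119]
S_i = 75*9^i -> [75, 675, 6075, 54675, 492075]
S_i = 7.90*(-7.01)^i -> [7.9, -55.38, 388.21, -2721.33, 19076.52]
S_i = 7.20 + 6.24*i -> [7.2, 13.44, 19.68, 25.92, 32.16]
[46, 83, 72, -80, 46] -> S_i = Random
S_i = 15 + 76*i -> [15, 91, 167, 243, 319]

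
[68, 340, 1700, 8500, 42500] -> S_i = 68*5^i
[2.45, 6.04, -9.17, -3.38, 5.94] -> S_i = Random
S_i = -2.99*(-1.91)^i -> [-2.99, 5.71, -10.91, 20.83, -39.79]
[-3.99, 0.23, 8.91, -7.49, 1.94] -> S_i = Random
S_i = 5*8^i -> [5, 40, 320, 2560, 20480]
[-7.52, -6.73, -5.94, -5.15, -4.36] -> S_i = -7.52 + 0.79*i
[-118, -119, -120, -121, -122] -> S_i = -118 + -1*i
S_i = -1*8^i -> [-1, -8, -64, -512, -4096]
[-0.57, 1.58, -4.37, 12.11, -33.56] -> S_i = -0.57*(-2.77)^i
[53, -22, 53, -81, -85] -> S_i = Random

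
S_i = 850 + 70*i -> [850, 920, 990, 1060, 1130]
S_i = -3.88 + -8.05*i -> [-3.88, -11.93, -19.98, -28.03, -36.08]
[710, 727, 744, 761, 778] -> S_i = 710 + 17*i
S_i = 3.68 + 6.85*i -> [3.68, 10.53, 17.38, 24.23, 31.08]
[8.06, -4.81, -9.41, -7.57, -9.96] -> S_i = Random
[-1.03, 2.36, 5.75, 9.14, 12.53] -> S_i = -1.03 + 3.39*i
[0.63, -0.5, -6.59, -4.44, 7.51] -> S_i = Random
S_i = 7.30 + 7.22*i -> [7.3, 14.52, 21.74, 28.96, 36.18]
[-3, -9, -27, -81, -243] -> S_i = -3*3^i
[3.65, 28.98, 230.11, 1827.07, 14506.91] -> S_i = 3.65*7.94^i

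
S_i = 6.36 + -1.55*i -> [6.36, 4.81, 3.26, 1.71, 0.16]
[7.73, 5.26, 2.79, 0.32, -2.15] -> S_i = 7.73 + -2.47*i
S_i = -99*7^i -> [-99, -693, -4851, -33957, -237699]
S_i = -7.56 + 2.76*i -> [-7.56, -4.8, -2.04, 0.72, 3.48]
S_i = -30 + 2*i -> [-30, -28, -26, -24, -22]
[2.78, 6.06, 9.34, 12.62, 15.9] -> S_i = 2.78 + 3.28*i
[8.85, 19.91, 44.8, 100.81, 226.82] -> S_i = 8.85*2.25^i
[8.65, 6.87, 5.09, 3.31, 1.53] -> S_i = 8.65 + -1.78*i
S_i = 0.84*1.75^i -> [0.84, 1.47, 2.57, 4.5, 7.88]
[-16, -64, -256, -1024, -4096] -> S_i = -16*4^i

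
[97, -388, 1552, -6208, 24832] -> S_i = 97*-4^i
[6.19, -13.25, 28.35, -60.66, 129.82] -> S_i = 6.19*(-2.14)^i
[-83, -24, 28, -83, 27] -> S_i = Random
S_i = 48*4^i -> [48, 192, 768, 3072, 12288]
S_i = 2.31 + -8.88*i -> [2.31, -6.57, -15.45, -24.33, -33.21]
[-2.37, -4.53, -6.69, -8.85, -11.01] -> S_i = -2.37 + -2.16*i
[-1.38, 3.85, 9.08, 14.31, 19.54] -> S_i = -1.38 + 5.23*i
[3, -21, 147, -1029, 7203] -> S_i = 3*-7^i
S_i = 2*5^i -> [2, 10, 50, 250, 1250]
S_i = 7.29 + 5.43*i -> [7.29, 12.72, 18.15, 23.58, 29.01]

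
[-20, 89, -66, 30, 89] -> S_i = Random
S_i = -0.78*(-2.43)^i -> [-0.78, 1.9, -4.61, 11.19, -27.2]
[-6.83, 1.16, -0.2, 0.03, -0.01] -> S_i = -6.83*(-0.17)^i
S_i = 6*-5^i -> [6, -30, 150, -750, 3750]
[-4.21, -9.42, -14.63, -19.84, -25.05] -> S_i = -4.21 + -5.21*i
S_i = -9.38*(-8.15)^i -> [-9.38, 76.45, -623.04, 5077.8, -41384.08]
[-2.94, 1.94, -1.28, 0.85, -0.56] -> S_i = -2.94*(-0.66)^i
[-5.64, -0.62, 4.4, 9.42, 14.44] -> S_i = -5.64 + 5.02*i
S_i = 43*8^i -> [43, 344, 2752, 22016, 176128]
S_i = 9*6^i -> [9, 54, 324, 1944, 11664]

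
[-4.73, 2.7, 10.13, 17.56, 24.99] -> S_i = -4.73 + 7.43*i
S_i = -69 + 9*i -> [-69, -60, -51, -42, -33]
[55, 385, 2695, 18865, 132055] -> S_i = 55*7^i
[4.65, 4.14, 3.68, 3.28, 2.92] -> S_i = 4.65*0.89^i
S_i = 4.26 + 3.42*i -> [4.26, 7.68, 11.1, 14.52, 17.94]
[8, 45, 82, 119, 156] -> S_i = 8 + 37*i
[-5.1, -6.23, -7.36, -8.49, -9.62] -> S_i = -5.10 + -1.13*i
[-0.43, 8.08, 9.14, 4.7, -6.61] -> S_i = Random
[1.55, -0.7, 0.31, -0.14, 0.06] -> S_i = 1.55*(-0.45)^i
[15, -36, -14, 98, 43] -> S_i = Random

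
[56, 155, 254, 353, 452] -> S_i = 56 + 99*i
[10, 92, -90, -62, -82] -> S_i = Random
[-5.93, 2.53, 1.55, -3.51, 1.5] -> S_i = Random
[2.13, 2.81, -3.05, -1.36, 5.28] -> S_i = Random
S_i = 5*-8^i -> [5, -40, 320, -2560, 20480]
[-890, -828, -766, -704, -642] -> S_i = -890 + 62*i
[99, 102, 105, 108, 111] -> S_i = 99 + 3*i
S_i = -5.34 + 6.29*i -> [-5.34, 0.95, 7.24, 13.53, 19.82]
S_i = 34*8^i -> [34, 272, 2176, 17408, 139264]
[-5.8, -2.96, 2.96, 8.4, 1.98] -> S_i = Random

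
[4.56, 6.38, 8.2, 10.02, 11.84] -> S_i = 4.56 + 1.82*i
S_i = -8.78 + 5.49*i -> [-8.78, -3.29, 2.2, 7.69, 13.18]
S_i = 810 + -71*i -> [810, 739, 668, 597, 526]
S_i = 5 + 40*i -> [5, 45, 85, 125, 165]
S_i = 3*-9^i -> [3, -27, 243, -2187, 19683]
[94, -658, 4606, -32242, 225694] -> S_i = 94*-7^i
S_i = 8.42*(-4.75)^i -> [8.42, -39.99, 189.98, -902.39, 4286.34]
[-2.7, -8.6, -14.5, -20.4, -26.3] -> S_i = -2.70 + -5.90*i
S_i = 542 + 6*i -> [542, 548, 554, 560, 566]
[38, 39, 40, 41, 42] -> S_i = 38 + 1*i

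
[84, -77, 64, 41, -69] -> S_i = Random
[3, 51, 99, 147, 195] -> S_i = 3 + 48*i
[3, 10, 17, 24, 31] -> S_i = 3 + 7*i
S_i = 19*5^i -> [19, 95, 475, 2375, 11875]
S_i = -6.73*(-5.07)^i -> [-6.73, 34.12, -172.99, 877.08, -4446.79]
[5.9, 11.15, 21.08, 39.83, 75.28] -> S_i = 5.90*1.89^i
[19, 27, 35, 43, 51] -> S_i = 19 + 8*i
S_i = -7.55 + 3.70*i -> [-7.55, -3.85, -0.15, 3.55, 7.25]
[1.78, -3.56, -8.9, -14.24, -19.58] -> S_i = 1.78 + -5.34*i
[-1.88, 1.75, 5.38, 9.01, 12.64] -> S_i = -1.88 + 3.63*i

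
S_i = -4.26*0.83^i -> [-4.26, -3.54, -2.93, -2.44, -2.02]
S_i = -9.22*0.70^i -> [-9.22, -6.45, -4.52, -3.16, -2.21]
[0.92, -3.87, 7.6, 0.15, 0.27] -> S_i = Random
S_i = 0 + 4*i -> [0, 4, 8, 12, 16]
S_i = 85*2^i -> [85, 170, 340, 680, 1360]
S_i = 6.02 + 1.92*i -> [6.02, 7.94, 9.86, 11.78, 13.7]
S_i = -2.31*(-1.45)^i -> [-2.31, 3.35, -4.86, 7.04, -10.21]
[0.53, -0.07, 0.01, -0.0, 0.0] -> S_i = 0.53*(-0.13)^i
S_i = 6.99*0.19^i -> [6.99, 1.33, 0.25, 0.05, 0.01]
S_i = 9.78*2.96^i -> [9.78, 28.95, 85.69, 253.64, 750.77]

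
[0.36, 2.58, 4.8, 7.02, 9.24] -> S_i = 0.36 + 2.22*i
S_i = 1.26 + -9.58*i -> [1.26, -8.32, -17.9, -27.48, -37.06]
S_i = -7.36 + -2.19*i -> [-7.36, -9.55, -11.74, -13.93, -16.12]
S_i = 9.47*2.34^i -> [9.47, 22.16, 51.85, 121.34, 283.93]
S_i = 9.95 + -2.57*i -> [9.95, 7.38, 4.81, 2.24, -0.33]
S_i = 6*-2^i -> [6, -12, 24, -48, 96]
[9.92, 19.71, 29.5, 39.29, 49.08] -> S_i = 9.92 + 9.79*i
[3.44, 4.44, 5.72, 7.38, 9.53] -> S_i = 3.44*1.29^i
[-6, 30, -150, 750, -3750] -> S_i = -6*-5^i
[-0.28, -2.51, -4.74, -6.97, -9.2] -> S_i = -0.28 + -2.23*i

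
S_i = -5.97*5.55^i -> [-5.97, -33.13, -183.89, -1020.59, -5664.3]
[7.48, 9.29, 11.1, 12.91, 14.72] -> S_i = 7.48 + 1.81*i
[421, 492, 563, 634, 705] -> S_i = 421 + 71*i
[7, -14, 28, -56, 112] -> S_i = 7*-2^i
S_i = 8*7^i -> [8, 56, 392, 2744, 19208]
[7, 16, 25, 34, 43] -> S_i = 7 + 9*i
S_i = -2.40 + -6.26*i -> [-2.4, -8.66, -14.92, -21.18, -27.44]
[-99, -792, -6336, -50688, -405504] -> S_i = -99*8^i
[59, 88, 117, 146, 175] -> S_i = 59 + 29*i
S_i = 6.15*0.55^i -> [6.15, 3.38, 1.86, 1.02, 0.56]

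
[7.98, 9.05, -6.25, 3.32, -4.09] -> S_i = Random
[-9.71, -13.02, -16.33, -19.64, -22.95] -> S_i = -9.71 + -3.31*i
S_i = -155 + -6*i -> [-155, -161, -167, -173, -179]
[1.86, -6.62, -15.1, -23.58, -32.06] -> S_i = 1.86 + -8.48*i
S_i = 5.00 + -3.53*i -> [5.0, 1.47, -2.06, -5.59, -9.12]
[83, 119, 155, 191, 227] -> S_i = 83 + 36*i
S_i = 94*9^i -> [94, 846, 7614, 68526, 616734]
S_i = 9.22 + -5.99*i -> [9.22, 3.23, -2.76, -8.75, -14.74]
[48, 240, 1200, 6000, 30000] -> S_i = 48*5^i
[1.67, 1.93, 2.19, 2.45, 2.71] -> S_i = 1.67 + 0.26*i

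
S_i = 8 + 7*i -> [8, 15, 22, 29, 36]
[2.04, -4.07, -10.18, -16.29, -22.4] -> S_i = 2.04 + -6.11*i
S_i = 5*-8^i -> [5, -40, 320, -2560, 20480]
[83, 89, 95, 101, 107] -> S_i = 83 + 6*i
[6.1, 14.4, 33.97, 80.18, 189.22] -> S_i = 6.10*2.36^i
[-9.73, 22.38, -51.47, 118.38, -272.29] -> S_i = -9.73*(-2.30)^i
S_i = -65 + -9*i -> [-65, -74, -83, -92, -101]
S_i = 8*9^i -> [8, 72, 648, 5832, 52488]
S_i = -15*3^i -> [-15, -45, -135, -405, -1215]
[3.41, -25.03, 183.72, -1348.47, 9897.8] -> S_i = 3.41*(-7.34)^i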